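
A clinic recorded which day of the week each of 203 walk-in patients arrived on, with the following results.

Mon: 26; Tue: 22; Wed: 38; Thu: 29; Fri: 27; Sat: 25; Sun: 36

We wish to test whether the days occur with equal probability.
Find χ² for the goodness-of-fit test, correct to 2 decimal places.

7.17

Under H₀ each category has probability 1/7, so each expected count is 203/7 = 29.
χ² = (26−29)²/29 + (22−29)²/29 + (38−29)²/29 + (29−29)²/29 + (27−29)²/29 + (25−29)²/29 + (36−29)²/29
   = 0.310 + 1.690 + 2.793 + 0.000 + 0.138 + 0.552 + 1.690
Sum = 7.17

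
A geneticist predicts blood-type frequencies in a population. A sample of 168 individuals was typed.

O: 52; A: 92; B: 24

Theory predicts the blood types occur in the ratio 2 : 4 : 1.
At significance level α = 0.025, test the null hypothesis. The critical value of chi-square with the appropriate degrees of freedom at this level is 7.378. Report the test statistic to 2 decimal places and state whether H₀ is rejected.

Ratio total = 7. Expected counts: 168×2/7 = 48, 168×4/7 = 96, 168×1/7 = 24.
χ² = (52−48)²/48 + (92−96)²/96 + (24−24)²/24
   = 0.333 + 0.167 + 0.000
Sum = 0.50
df = 2. Since 0.50 < 7.378, we do not reject H₀.

0.50; do not reject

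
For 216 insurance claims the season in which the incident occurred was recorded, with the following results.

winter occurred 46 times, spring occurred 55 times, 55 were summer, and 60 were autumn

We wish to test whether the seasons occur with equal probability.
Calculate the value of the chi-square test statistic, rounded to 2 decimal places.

Expected count for each of the 4 categories: 216/4 = 54.
cat         O        E   (O−E)²/E
winter     46       54      1.185
spring     55       54      0.019
summer     55       54      0.019
autumn     60       54      0.667
Sum = 1.89

1.89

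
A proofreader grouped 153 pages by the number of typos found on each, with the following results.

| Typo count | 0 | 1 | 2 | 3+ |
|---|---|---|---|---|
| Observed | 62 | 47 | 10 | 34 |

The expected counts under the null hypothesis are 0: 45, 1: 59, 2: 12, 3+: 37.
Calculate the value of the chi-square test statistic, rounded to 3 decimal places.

9.439

0: (62 − 45)²/45 = 289/45 = 6.4222
1: (47 − 59)²/59 = 144/59 = 2.4407
2: (10 − 12)²/12 = 4/12 = 0.3333
3+: (34 − 37)²/37 = 9/37 = 0.2432
Sum = 9.439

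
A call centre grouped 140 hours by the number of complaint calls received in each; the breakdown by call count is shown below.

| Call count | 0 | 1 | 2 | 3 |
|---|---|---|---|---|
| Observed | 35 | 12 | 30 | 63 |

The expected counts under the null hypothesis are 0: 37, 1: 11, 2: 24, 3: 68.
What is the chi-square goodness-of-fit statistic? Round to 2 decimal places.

2.07

cat         O        E   (O−E)²/E
0          35       37      0.108
1          12       11      0.091
2          30       24      1.500
3          63       68      0.368
Sum = 2.07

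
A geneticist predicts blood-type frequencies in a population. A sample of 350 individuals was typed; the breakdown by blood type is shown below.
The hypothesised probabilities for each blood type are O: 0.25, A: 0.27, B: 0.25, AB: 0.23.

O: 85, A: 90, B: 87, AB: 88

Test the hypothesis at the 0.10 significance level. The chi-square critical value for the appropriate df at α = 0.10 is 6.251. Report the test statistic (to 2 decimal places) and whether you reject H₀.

Expected counts E_i = n·p_i: 350×0.25 = 87.5, 350×0.27 = 94.5, 350×0.25 = 87.5, 350×0.23 = 80.5.
cat         O        E   (O−E)²/E
O          85     87.5      0.071
A          90     94.5      0.214
B          87     87.5      0.003
AB         88     80.5      0.699
Sum = 0.99
df = 3. Since 0.99 < 6.251, we do not reject H₀.

0.99; do not reject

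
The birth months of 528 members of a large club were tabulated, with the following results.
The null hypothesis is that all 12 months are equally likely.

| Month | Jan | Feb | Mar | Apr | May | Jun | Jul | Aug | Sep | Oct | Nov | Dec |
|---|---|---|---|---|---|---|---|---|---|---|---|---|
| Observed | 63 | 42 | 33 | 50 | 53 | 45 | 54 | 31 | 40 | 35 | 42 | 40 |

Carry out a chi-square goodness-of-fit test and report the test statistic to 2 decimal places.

22.50

Under H₀ each category has probability 1/12, so each expected count is 528/12 = 44.
χ² = (63−44)²/44 + (42−44)²/44 + (33−44)²/44 + (50−44)²/44 + (53−44)²/44 + (45−44)²/44 + (54−44)²/44 + (31−44)²/44 + (40−44)²/44 + (35−44)²/44 + (42−44)²/44 + (40−44)²/44
   = 8.205 + 0.091 + 2.750 + 0.818 + 1.841 + 0.023 + 2.273 + 3.841 + 0.364 + 1.841 + 0.091 + 0.364
Sum = 22.50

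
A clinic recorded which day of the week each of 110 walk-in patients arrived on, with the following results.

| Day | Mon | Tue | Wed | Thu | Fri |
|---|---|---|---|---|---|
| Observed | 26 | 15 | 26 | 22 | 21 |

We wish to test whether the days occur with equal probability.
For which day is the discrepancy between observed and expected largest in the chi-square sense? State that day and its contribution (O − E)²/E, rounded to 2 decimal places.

Tue, 2.23

Expected count for each of the 5 categories: 110/5 = 22.
χ² = (26−22)²/22 + (15−22)²/22 + (26−22)²/22 + (22−22)²/22 + (21−22)²/22
   = 0.727 + 2.227 + 0.727 + 0.000 + 0.045
The largest term is for Tue: 2.23.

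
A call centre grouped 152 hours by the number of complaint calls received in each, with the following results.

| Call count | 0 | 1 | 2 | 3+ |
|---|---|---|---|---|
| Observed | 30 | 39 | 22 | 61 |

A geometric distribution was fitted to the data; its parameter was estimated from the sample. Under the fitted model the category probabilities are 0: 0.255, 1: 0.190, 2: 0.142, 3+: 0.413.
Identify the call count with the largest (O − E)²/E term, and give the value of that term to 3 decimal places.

Expected counts E_i = n·p_i: 152×0.255 = 38.76, 152×0.190 = 28.88, 152×0.142 = 21.584, 152×0.413 = 62.776.
cat         O        E   (O−E)²/E
0          30    38.76     1.9798
1          39    28.88     3.5462
2          22   21.584     0.0080
3+         61   62.776     0.0502
The largest term is for 1: 3.546.

1, 3.546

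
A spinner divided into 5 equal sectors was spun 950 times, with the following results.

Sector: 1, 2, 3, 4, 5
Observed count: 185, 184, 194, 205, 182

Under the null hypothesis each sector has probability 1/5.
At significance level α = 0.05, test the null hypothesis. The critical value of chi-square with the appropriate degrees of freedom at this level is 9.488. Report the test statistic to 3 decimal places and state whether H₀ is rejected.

1.926; do not reject

Expected count for each of the 5 categories: 950/5 = 190.
cat         O        E   (O−E)²/E
1         185      190     0.1316
2         184      190     0.1895
3         194      190     0.0842
4         205      190     1.1842
5         182      190     0.3368
Sum = 1.926
df = 4. Since 1.926 < 9.488, we do not reject H₀.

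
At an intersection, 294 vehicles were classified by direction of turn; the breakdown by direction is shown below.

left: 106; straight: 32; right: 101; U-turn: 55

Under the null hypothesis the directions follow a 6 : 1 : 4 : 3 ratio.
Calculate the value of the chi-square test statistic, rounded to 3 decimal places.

Ratio total = 14. Expected counts: 294×6/14 = 126, 294×1/14 = 21, 294×4/14 = 84, 294×3/14 = 63.
cat           O        E   (O−E)²/E
left        106      126     3.1746
straight     32       21     5.7619
right       101       84     3.4405
U-turn       55       63     1.0159
Sum = 13.393

13.393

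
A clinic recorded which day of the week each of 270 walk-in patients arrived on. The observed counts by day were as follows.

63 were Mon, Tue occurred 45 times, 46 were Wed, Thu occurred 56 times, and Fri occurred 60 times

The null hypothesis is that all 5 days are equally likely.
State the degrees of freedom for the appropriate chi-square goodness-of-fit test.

There are k = 5 categories and no parameters were estimated from the data, so df = 5 − 1 = 4.

4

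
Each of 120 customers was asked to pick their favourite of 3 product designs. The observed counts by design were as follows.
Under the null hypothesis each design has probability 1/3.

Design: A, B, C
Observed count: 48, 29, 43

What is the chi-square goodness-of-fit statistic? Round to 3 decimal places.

Expected count for each of the 3 categories: 120/3 = 40.
A: (48 − 40)²/40 = 64/40 = 1.6000
B: (29 − 40)²/40 = 121/40 = 3.0250
C: (43 − 40)²/40 = 9/40 = 0.2250
Sum = 4.850

4.850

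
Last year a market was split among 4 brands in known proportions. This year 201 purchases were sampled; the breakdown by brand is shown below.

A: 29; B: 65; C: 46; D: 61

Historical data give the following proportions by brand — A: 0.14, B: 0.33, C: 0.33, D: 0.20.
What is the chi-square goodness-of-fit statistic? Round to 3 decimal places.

Expected counts E_i = n·p_i: 201×0.14 = 28.14, 201×0.33 = 66.33, 201×0.33 = 66.33, 201×0.20 = 40.2.
A: (29 − 28.14)²/28.14 = 0.7396/28.14 = 0.0263
B: (65 − 66.33)²/66.33 = 1.7689/66.33 = 0.0267
C: (46 − 66.33)²/66.33 = 413.3089/66.33 = 6.2311
D: (61 − 40.2)²/40.2 = 432.64/40.2 = 10.7622
Sum = 17.046

17.046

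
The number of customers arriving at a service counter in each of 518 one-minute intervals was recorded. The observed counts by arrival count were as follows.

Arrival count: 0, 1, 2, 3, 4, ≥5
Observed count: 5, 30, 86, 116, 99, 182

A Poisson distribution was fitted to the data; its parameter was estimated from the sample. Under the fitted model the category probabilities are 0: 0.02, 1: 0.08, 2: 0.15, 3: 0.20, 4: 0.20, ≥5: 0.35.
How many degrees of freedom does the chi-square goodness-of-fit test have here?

There are k = 6 categories and 1 parameter estimated from the data, so df = 6 − 1 − 1 = 4.

4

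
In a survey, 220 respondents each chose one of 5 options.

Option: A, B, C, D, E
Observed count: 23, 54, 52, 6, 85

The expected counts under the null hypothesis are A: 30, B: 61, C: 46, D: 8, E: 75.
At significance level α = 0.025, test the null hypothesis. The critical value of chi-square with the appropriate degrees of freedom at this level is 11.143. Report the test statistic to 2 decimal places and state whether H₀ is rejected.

5.05; do not reject

cat         O        E   (O−E)²/E
A          23       30      1.633
B          54       61      0.803
C          52       46      0.783
D           6        8      0.500
E          85       75      1.333
Sum = 5.05
df = 4. Since 5.05 < 11.143, we do not reject H₀.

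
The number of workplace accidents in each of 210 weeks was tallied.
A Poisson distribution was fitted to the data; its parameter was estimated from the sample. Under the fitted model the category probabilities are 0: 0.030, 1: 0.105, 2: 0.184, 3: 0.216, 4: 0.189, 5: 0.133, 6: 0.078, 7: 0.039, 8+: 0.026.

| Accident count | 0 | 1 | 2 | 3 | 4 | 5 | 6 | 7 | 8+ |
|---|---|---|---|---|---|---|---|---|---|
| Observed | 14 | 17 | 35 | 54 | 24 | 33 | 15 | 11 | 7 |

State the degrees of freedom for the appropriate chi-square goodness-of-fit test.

There are k = 9 categories and 1 parameter estimated from the data, so df = 9 − 1 − 1 = 7.

7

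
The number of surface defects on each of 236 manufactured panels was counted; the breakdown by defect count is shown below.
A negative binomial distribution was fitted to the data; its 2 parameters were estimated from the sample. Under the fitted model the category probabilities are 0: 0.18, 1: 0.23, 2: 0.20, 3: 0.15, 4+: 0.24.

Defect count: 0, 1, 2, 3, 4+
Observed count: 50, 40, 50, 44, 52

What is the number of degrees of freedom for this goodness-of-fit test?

There are k = 5 categories and 2 parameters estimated from the data, so df = 5 − 1 − 2 = 2.

2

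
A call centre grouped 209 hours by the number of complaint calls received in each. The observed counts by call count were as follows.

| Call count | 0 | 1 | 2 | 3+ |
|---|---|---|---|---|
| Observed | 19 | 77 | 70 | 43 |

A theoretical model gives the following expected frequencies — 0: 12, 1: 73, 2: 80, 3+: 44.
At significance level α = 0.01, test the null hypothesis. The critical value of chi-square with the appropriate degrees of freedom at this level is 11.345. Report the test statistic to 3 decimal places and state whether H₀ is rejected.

5.575; do not reject

0: (19 − 12)²/12 = 49/12 = 4.0833
1: (77 − 73)²/73 = 16/73 = 0.2192
2: (70 − 80)²/80 = 100/80 = 1.2500
3+: (43 − 44)²/44 = 1/44 = 0.0227
Sum = 5.575
df = 3. Since 5.575 < 11.345, we do not reject H₀.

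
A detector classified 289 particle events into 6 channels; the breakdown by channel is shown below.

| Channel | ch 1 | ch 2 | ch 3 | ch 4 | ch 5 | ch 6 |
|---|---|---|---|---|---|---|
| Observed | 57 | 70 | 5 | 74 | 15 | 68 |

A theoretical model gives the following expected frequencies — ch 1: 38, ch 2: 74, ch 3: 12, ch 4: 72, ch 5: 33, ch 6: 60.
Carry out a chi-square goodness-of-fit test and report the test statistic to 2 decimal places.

24.74

χ² = (57−38)²/38 + (70−74)²/74 + (5−12)²/12 + (74−72)²/72 + (15−33)²/33 + (68−60)²/60
   = 9.500 + 0.216 + 4.083 + 0.056 + 9.818 + 1.067
Sum = 24.74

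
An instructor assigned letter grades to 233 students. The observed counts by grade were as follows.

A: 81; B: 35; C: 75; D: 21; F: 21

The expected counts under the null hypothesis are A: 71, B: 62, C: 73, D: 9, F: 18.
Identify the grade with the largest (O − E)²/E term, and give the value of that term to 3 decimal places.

D, 16.000

χ² = (81−71)²/71 + (35−62)²/62 + (75−73)²/73 + (21−9)²/9 + (21−18)²/18
   = 1.4085 + 11.7581 + 0.0548 + 16.0000 + 0.5000
The largest term is for D: 16.000.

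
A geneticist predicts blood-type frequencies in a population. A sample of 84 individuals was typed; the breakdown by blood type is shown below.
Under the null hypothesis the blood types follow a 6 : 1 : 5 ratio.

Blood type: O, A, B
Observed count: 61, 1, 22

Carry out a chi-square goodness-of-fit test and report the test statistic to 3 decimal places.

Ratio total = 12. Expected counts: 84×6/12 = 42, 84×1/12 = 7, 84×5/12 = 35.
cat         O        E   (O−E)²/E
O          61       42     8.5952
A           1        7     5.1429
B          22       35     4.8286
Sum = 18.567

18.567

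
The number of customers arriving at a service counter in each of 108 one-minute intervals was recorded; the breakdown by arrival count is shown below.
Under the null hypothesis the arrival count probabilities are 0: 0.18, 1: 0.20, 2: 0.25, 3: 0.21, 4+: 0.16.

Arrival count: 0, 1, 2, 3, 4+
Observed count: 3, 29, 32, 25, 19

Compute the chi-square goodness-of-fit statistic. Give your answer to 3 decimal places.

Expected counts E_i = n·p_i: 108×0.18 = 19.44, 108×0.20 = 21.6, 108×0.25 = 27, 108×0.21 = 22.68, 108×0.16 = 17.28.
cat         O        E   (O−E)²/E
0           3    19.44    13.9030
1          29     21.6     2.5352
2          32       27     0.9259
3          25    22.68     0.2373
4+         19    17.28     0.1712
Sum = 17.773

17.773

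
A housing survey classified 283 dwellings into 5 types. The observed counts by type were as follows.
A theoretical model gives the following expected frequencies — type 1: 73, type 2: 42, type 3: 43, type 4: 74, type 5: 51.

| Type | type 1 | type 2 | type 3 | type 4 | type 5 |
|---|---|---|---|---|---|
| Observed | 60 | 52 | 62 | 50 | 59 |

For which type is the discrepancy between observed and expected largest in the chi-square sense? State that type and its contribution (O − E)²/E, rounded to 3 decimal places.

type 1: (60 − 73)²/73 = 169/73 = 2.3151
type 2: (52 − 42)²/42 = 100/42 = 2.3810
type 3: (62 − 43)²/43 = 361/43 = 8.3953
type 4: (50 − 74)²/74 = 576/74 = 7.7838
type 5: (59 − 51)²/51 = 64/51 = 1.2549
The largest term is for type 3: 8.395.

type 3, 8.395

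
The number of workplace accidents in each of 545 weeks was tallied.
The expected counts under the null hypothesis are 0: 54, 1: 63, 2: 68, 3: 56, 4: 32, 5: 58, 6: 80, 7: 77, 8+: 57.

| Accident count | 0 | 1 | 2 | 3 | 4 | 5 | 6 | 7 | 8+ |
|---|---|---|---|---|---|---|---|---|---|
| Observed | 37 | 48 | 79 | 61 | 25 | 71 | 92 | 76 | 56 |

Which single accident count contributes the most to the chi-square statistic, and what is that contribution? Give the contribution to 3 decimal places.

cat         O        E   (O−E)²/E
0          37       54     5.3519
1          48       63     3.5714
2          79       68     1.7794
3          61       56     0.4464
4          25       32     1.5313
5          71       58     2.9138
6          92       80     1.8000
7          76       77     0.0130
8+         56       57     0.0175
The largest term is for 0: 5.352.

0, 5.352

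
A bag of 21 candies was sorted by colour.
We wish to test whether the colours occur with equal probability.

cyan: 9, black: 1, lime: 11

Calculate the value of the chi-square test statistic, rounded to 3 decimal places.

Expected count for each of the 3 categories: 21/3 = 7.
cyan: (9 − 7)²/7 = 4/7 = 0.5714
black: (1 − 7)²/7 = 36/7 = 5.1429
lime: (11 − 7)²/7 = 16/7 = 2.2857
Sum = 8.000

8.000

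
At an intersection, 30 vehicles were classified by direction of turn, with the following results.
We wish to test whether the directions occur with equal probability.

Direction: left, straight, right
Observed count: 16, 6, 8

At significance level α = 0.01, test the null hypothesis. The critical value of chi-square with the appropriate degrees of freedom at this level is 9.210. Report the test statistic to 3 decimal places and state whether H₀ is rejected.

Expected count for each of the 3 categories: 30/3 = 10.
left: (16 − 10)²/10 = 36/10 = 3.6000
straight: (6 − 10)²/10 = 16/10 = 1.6000
right: (8 − 10)²/10 = 4/10 = 0.4000
Sum = 5.600
df = 2. Since 5.600 < 9.210, we do not reject H₀.

5.600; do not reject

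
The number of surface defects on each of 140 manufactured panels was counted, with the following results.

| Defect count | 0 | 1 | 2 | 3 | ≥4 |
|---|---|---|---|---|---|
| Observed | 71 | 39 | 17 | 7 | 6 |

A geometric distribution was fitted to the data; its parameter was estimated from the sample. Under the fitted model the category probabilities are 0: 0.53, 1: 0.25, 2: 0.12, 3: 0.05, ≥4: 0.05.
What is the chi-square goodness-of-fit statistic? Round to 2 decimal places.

0.74

Expected counts E_i = n·p_i: 140×0.53 = 74.2, 140×0.25 = 35, 140×0.12 = 16.8, 140×0.05 = 7, 140×0.05 = 7.
χ² = (71−74.2)²/74.2 + (39−35)²/35 + (17−16.8)²/16.8 + (7−7)²/7 + (6−7)²/7
   = 0.138 + 0.457 + 0.002 + 0.000 + 0.143
Sum = 0.74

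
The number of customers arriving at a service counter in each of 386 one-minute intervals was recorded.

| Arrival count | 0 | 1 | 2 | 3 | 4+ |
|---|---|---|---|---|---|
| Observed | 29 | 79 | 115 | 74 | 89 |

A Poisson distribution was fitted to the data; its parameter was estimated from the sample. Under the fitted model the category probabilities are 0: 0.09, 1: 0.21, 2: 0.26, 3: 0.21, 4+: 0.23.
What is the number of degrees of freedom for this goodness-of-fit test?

3

There are k = 5 categories and 1 parameter estimated from the data, so df = 5 − 1 − 1 = 3.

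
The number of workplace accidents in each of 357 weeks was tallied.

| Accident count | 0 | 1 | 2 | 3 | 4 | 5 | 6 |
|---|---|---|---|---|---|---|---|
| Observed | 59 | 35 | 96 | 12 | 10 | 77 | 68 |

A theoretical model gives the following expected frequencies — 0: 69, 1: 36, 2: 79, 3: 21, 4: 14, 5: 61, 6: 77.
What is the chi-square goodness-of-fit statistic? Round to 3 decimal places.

0: (59 − 69)²/69 = 100/69 = 1.4493
1: (35 − 36)²/36 = 1/36 = 0.0278
2: (96 − 79)²/79 = 289/79 = 3.6582
3: (12 − 21)²/21 = 81/21 = 3.8571
4: (10 − 14)²/14 = 16/14 = 1.1429
5: (77 − 61)²/61 = 256/61 = 4.1967
6: (68 − 77)²/77 = 81/77 = 1.0519
Sum = 15.384

15.384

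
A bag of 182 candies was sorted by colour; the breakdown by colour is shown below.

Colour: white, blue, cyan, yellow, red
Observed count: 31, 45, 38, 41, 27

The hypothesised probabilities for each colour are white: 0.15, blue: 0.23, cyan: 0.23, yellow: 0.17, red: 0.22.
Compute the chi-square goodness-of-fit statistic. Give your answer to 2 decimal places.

Expected counts E_i = n·p_i: 182×0.15 = 27.3, 182×0.23 = 41.86, 182×0.23 = 41.86, 182×0.17 = 30.94, 182×0.22 = 40.04.
white: (31 − 27.3)²/27.3 = 13.69/27.3 = 0.501
blue: (45 − 41.86)²/41.86 = 9.8596/41.86 = 0.236
cyan: (38 − 41.86)²/41.86 = 14.8996/41.86 = 0.356
yellow: (41 − 30.94)²/30.94 = 101.2036/30.94 = 3.271
red: (27 − 40.04)²/40.04 = 170.0416/40.04 = 4.247
Sum = 8.61

8.61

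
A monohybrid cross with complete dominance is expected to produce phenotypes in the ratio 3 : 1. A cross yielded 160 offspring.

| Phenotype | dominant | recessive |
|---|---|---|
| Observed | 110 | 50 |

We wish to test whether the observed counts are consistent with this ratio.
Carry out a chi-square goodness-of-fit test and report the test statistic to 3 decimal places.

Ratio total = 4. Expected counts: 160×3/4 = 120, 160×1/4 = 40.
dominant: (110 − 120)²/120 = 100/120 = 0.8333
recessive: (50 − 40)²/40 = 100/40 = 2.5000
Sum = 3.333

3.333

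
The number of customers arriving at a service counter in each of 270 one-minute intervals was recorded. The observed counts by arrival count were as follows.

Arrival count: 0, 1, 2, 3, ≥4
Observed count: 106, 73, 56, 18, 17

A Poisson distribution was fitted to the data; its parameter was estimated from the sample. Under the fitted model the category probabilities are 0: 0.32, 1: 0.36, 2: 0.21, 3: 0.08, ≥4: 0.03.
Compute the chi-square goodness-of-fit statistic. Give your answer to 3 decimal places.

Expected counts E_i = n·p_i: 270×0.32 = 86.4, 270×0.36 = 97.2, 270×0.21 = 56.7, 270×0.08 = 21.6, 270×0.03 = 8.1.
0: (106 − 86.4)²/86.4 = 384.16/86.4 = 4.4463
1: (73 − 97.2)²/97.2 = 585.64/97.2 = 6.0251
2: (56 − 56.7)²/56.7 = 0.49/56.7 = 0.0086
3: (18 − 21.6)²/21.6 = 12.96/21.6 = 0.6000
≥4: (17 − 8.1)²/8.1 = 79.21/8.1 = 9.7790
Sum = 20.859

20.859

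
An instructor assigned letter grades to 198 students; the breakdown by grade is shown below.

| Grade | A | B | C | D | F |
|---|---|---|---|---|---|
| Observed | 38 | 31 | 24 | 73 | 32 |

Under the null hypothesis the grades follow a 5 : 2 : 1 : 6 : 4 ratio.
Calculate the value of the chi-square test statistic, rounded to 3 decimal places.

Ratio total = 18. Expected counts: 198×5/18 = 55, 198×2/18 = 22, 198×1/18 = 11, 198×6/18 = 66, 198×4/18 = 44.
A: (38 − 55)²/55 = 289/55 = 5.2545
B: (31 − 22)²/22 = 81/22 = 3.6818
C: (24 − 11)²/11 = 169/11 = 15.3636
D: (73 − 66)²/66 = 49/66 = 0.7424
F: (32 − 44)²/44 = 144/44 = 3.2727
Sum = 28.315

28.315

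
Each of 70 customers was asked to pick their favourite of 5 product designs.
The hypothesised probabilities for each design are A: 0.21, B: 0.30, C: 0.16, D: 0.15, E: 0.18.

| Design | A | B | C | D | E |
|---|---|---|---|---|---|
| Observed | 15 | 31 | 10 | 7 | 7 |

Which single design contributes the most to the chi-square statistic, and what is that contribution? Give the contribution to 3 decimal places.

B, 4.762

Expected counts E_i = n·p_i: 70×0.21 = 14.7, 70×0.30 = 21, 70×0.16 = 11.2, 70×0.15 = 10.5, 70×0.18 = 12.6.
χ² = (15−14.7)²/14.7 + (31−21)²/21 + (10−11.2)²/11.2 + (7−10.5)²/10.5 + (7−12.6)²/12.6
   = 0.0061 + 4.7619 + 0.1286 + 1.1667 + 2.4889
The largest term is for B: 4.762.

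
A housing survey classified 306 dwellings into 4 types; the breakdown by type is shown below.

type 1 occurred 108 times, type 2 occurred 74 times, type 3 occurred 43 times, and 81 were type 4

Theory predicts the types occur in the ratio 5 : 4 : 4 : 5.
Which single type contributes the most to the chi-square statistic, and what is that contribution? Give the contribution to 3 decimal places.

type 3, 9.191

Ratio total = 18. Expected counts: 306×5/18 = 85, 306×4/18 = 68, 306×4/18 = 68, 306×5/18 = 85.
type 1: (108 − 85)²/85 = 529/85 = 6.2235
type 2: (74 − 68)²/68 = 36/68 = 0.5294
type 3: (43 − 68)²/68 = 625/68 = 9.1912
type 4: (81 − 85)²/85 = 16/85 = 0.1882
The largest term is for type 3: 9.191.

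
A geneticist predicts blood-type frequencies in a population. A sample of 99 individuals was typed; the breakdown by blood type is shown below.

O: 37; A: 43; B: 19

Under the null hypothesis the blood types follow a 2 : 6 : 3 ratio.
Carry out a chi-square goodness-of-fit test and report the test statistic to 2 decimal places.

24.67

Ratio total = 11. Expected counts: 99×2/11 = 18, 99×6/11 = 54, 99×3/11 = 27.
O: (37 − 18)²/18 = 361/18 = 20.056
A: (43 − 54)²/54 = 121/54 = 2.241
B: (19 − 27)²/27 = 64/27 = 2.370
Sum = 24.67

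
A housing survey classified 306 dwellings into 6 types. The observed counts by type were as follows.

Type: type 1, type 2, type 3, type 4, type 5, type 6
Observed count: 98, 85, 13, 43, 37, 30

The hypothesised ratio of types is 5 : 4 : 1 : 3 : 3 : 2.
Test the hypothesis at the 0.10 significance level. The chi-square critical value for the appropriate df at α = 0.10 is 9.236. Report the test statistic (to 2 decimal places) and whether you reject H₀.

12.75; reject

Ratio total = 18. Expected counts: 306×5/18 = 85, 306×4/18 = 68, 306×1/18 = 17, 306×3/18 = 51, 306×3/18 = 51, 306×2/18 = 34.
χ² = (98−85)²/85 + (85−68)²/68 + (13−17)²/17 + (43−51)²/51 + (37−51)²/51 + (30−34)²/34
   = 1.988 + 4.250 + 0.941 + 1.255 + 3.843 + 0.471
Sum = 12.75
df = 5. Since 12.75 > 9.236, we reject H₀.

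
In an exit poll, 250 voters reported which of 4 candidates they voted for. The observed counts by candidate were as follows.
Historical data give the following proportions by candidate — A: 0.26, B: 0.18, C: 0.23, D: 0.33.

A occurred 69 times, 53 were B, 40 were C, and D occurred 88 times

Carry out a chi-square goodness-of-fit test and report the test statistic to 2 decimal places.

Expected counts E_i = n·p_i: 250×0.26 = 65, 250×0.18 = 45, 250×0.23 = 57.5, 250×0.33 = 82.5.
cat         O        E   (O−E)²/E
A          69       65      0.246
B          53       45      1.422
C          40     57.5      5.326
D          88     82.5      0.367
Sum = 7.36

7.36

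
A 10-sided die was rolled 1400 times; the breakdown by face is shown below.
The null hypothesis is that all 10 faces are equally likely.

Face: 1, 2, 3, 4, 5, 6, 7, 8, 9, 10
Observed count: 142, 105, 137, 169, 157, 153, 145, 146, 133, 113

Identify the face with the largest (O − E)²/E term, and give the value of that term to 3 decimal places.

2, 8.750

Under H₀ each category has probability 1/10, so each expected count is 1400/10 = 140.
cat         O        E   (O−E)²/E
1         142      140     0.0286
2         105      140     8.7500
3         137      140     0.0643
4         169      140     6.0071
5         157      140     2.0643
6         153      140     1.2071
7         145      140     0.1786
8         146      140     0.2571
9         133      140     0.3500
10        113      140     5.2071
The largest term is for 2: 8.750.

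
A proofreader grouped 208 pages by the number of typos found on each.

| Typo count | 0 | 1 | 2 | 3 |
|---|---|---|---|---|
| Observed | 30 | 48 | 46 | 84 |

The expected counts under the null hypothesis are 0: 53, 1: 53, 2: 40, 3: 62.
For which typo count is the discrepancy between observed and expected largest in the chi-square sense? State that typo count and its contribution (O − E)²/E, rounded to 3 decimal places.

0, 9.981

0: (30 − 53)²/53 = 529/53 = 9.9811
1: (48 − 53)²/53 = 25/53 = 0.4717
2: (46 − 40)²/40 = 36/40 = 0.9000
3: (84 − 62)²/62 = 484/62 = 7.8065
The largest term is for 0: 9.981.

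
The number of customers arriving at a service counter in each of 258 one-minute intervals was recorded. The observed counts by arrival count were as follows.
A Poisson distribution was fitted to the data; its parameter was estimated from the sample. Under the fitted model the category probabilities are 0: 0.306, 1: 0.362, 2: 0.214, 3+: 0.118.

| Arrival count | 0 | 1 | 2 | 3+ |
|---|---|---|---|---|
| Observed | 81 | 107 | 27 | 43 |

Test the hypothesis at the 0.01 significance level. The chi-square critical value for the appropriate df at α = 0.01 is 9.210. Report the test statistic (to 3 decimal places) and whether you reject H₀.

Expected counts E_i = n·p_i: 258×0.306 = 78.948, 258×0.362 = 93.396, 258×0.214 = 55.212, 258×0.118 = 30.444.
0: (81 − 78.948)²/78.948 = 4.210704/78.948 = 0.0533
1: (107 − 93.396)²/93.396 = 185.068816/93.396 = 1.9815
2: (27 − 55.212)²/55.212 = 795.916944/55.212 = 14.4157
3+: (43 − 30.444)²/30.444 = 157.653136/30.444 = 5.1785
Sum = 21.629
df = 2. Since 21.629 > 9.210, we reject H₀.

21.629; reject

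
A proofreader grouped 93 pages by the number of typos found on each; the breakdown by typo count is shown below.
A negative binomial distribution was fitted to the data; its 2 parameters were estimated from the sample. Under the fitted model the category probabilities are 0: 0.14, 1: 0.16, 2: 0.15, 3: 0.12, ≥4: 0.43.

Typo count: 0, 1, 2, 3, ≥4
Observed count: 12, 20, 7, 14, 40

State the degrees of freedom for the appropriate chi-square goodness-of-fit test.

2

There are k = 5 categories and 2 parameters estimated from the data, so df = 5 − 1 − 2 = 2.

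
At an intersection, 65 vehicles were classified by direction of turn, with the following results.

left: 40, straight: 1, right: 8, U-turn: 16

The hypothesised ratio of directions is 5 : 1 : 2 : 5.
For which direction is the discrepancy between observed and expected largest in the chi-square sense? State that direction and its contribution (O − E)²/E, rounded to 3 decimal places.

left, 9.000

Ratio total = 13. Expected counts: 65×5/13 = 25, 65×1/13 = 5, 65×2/13 = 10, 65×5/13 = 25.
cat           O        E   (O−E)²/E
left         40       25     9.0000
straight      1        5     3.2000
right         8       10     0.4000
U-turn       16       25     3.2400
The largest term is for left: 9.000.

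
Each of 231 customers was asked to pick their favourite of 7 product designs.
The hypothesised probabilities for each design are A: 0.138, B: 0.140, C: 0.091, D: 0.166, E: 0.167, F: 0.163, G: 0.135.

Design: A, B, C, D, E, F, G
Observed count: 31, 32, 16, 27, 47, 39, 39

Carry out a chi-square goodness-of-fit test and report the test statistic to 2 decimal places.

Expected counts E_i = n·p_i: 231×0.138 = 31.878, 231×0.140 = 32.34, 231×0.091 = 21.021, 231×0.166 = 38.346, 231×0.167 = 38.577, 231×0.163 = 37.653, 231×0.135 = 31.185.
cat         O        E   (O−E)²/E
A          31   31.878      0.024
B          32    32.34      0.004
C          16   21.021      1.199
D          27   38.346      3.357
E          47   38.577      1.839
F          39   37.653      0.048
G          39   31.185      1.958
Sum = 8.43

8.43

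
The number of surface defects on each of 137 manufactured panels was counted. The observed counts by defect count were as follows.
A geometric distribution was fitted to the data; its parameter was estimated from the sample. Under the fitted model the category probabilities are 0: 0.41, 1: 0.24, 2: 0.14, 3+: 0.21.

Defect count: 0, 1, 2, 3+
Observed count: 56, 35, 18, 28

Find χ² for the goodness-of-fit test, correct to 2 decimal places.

0.23

Expected counts E_i = n·p_i: 137×0.41 = 56.17, 137×0.24 = 32.88, 137×0.14 = 19.18, 137×0.21 = 28.77.
0: (56 − 56.17)²/56.17 = 0.0289/56.17 = 0.001
1: (35 − 32.88)²/32.88 = 4.4944/32.88 = 0.137
2: (18 − 19.18)²/19.18 = 1.3924/19.18 = 0.073
3+: (28 − 28.77)²/28.77 = 0.5929/28.77 = 0.021
Sum = 0.23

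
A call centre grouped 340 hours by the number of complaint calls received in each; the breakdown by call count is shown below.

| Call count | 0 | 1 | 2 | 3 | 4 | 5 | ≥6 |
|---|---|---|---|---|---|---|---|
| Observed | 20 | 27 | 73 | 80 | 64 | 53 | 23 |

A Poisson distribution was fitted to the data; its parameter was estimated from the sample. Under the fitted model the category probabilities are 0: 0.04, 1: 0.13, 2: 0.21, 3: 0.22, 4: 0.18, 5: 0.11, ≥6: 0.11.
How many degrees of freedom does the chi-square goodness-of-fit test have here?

There are k = 7 categories and 1 parameter estimated from the data, so df = 7 − 1 − 1 = 5.

5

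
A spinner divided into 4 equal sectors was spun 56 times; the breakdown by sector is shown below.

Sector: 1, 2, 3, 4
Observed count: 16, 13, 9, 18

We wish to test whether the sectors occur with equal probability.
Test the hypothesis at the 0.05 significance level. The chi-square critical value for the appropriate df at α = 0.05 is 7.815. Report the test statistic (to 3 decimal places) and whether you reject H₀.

3.286; do not reject

Under H₀ each category has probability 1/4, so each expected count is 56/4 = 14.
χ² = (16−14)²/14 + (13−14)²/14 + (9−14)²/14 + (18−14)²/14
   = 0.2857 + 0.0714 + 1.7857 + 1.1429
Sum = 3.286
df = 3. Since 3.286 < 7.815, we do not reject H₀.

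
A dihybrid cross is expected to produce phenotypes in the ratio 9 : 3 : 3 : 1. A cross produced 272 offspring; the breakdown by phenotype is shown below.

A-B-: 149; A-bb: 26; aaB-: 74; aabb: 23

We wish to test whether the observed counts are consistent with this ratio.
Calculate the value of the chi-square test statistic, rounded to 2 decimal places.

Ratio total = 16. Expected counts: 272×9/16 = 153, 272×3/16 = 51, 272×3/16 = 51, 272×1/16 = 17.
cat         O        E   (O−E)²/E
A-B-      149      153      0.105
A-bb       26       51     12.255
aaB-       74       51     10.373
aabb       23       17      2.118
Sum = 24.85

24.85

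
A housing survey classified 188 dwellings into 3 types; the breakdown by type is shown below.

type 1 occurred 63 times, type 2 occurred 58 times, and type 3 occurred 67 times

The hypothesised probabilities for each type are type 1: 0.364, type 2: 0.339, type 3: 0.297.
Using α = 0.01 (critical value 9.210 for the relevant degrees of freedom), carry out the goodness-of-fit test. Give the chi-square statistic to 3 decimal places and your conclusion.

Expected counts E_i = n·p_i: 188×0.364 = 68.432, 188×0.339 = 63.732, 188×0.297 = 55.836.
cat         O        E   (O−E)²/E
type 1     63   68.432     0.4312
type 2     58   63.732     0.5155
type 3     67   55.836     2.2322
Sum = 3.179
df = 2. Since 3.179 < 9.210, we do not reject H₀.

3.179; do not reject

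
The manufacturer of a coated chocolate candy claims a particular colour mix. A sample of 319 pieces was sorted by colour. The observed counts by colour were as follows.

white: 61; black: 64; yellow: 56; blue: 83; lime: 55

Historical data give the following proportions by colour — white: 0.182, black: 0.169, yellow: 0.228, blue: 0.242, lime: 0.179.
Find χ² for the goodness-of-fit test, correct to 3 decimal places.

6.400

Expected counts E_i = n·p_i: 319×0.182 = 58.058, 319×0.169 = 53.911, 319×0.228 = 72.732, 319×0.242 = 77.198, 319×0.179 = 57.101.
cat         O        E   (O−E)²/E
white      61   58.058     0.1491
black      64   53.911     1.8881
yellow     56   72.732     3.8492
blue       83   77.198     0.4361
lime       55   57.101     0.0773
Sum = 6.400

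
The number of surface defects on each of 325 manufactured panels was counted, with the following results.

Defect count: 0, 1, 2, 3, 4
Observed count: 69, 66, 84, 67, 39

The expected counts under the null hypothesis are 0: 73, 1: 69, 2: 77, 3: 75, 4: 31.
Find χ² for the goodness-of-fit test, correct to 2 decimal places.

3.90

0: (69 − 73)²/73 = 16/73 = 0.219
1: (66 − 69)²/69 = 9/69 = 0.130
2: (84 − 77)²/77 = 49/77 = 0.636
3: (67 − 75)²/75 = 64/75 = 0.853
4: (39 − 31)²/31 = 64/31 = 2.065
Sum = 3.90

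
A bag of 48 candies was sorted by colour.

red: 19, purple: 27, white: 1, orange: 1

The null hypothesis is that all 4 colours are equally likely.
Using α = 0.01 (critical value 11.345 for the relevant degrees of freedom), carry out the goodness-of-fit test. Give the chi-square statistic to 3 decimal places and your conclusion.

Under H₀ each category has probability 1/4, so each expected count is 48/4 = 12.
cat         O        E   (O−E)²/E
red        19       12     4.0833
purple     27       12    18.7500
white       1       12    10.0833
orange      1       12    10.0833
Sum = 43.000
df = 3. Since 43.000 > 11.345, we reject H₀.

43.000; reject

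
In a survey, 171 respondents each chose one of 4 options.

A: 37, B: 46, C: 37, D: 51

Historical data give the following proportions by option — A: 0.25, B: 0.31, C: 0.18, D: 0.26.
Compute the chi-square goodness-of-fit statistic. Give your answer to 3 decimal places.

3.919

Expected counts E_i = n·p_i: 171×0.25 = 42.75, 171×0.31 = 53.01, 171×0.18 = 30.78, 171×0.26 = 44.46.
A: (37 − 42.75)²/42.75 = 33.0625/42.75 = 0.7734
B: (46 − 53.01)²/53.01 = 49.1401/53.01 = 0.9270
C: (37 − 30.78)²/30.78 = 38.6884/30.78 = 1.2569
D: (51 − 44.46)²/44.46 = 42.7716/44.46 = 0.9620
Sum = 3.919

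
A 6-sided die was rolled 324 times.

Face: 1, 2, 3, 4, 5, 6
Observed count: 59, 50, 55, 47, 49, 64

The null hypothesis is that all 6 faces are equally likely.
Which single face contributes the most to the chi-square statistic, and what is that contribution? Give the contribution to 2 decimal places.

6, 1.85

Under H₀ each category has probability 1/6, so each expected count is 324/6 = 54.
1: (59 − 54)²/54 = 25/54 = 0.463
2: (50 − 54)²/54 = 16/54 = 0.296
3: (55 − 54)²/54 = 1/54 = 0.019
4: (47 − 54)²/54 = 49/54 = 0.907
5: (49 − 54)²/54 = 25/54 = 0.463
6: (64 − 54)²/54 = 100/54 = 1.852
The largest term is for 6: 1.85.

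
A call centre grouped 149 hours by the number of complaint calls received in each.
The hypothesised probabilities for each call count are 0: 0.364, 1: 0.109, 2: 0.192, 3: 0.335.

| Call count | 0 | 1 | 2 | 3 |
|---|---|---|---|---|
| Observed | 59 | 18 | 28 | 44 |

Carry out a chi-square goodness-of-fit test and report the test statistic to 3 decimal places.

1.323

Expected counts E_i = n·p_i: 149×0.364 = 54.236, 149×0.109 = 16.241, 149×0.192 = 28.608, 149×0.335 = 49.915.
cat         O        E   (O−E)²/E
0          59   54.236     0.4185
1          18   16.241     0.1905
2          28   28.608     0.0129
3          44   49.915     0.7009
Sum = 1.323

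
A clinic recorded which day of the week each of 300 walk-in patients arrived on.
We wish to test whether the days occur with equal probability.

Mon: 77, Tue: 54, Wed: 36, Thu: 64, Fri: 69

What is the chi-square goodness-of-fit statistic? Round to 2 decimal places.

16.63

Under H₀ each category has probability 1/5, so each expected count is 300/5 = 60.
cat         O        E   (O−E)²/E
Mon        77       60      4.817
Tue        54       60      0.600
Wed        36       60      9.600
Thu        64       60      0.267
Fri        69       60      1.350
Sum = 16.63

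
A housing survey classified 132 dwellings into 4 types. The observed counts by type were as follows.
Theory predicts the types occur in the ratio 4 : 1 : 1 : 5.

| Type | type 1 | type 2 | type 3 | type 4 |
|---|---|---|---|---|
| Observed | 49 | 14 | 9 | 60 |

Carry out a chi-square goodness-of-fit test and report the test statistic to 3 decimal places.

Ratio total = 11. Expected counts: 132×4/11 = 48, 132×1/11 = 12, 132×1/11 = 12, 132×5/11 = 60.
χ² = (49−48)²/48 + (14−12)²/12 + (9−12)²/12 + (60−60)²/60
   = 0.0208 + 0.3333 + 0.7500 + 0.0000
Sum = 1.104

1.104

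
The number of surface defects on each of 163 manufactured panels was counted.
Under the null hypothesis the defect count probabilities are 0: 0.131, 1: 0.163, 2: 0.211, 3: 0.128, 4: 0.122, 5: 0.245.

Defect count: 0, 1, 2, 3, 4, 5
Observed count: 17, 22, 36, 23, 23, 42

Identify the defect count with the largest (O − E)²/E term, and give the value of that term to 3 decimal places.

Expected counts E_i = n·p_i: 163×0.131 = 21.353, 163×0.163 = 26.569, 163×0.211 = 34.393, 163×0.128 = 20.864, 163×0.122 = 19.886, 163×0.245 = 39.935.
χ² = (17−21.353)²/21.353 + (22−26.569)²/26.569 + (36−34.393)²/34.393 + (23−20.864)²/20.864 + (23−19.886)²/19.886 + (42−39.935)²/39.935
   = 0.8874 + 0.7857 + 0.0751 + 0.2187 + 0.4876 + 0.1068
The largest term is for 0: 0.887.

0, 0.887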